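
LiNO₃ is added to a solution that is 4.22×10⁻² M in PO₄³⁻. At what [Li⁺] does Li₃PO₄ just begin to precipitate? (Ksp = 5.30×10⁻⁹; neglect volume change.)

Precipitation of each salt begins when its ion product equals Ksp.
Li₃PO₄(s) ⇌ 3 Li⁺(aq) + PO₄³⁻(aq)
Ksp = [Li⁺]^3[PO₄³⁻] = [Li⁺]^3(4.22×10⁻²)
[Li⁺]^3 = 5.30×10⁻⁹ / (4.22×10⁻²) = 1.26×10⁻⁷
[Li⁺] = 5.01×10⁻³ M

5.01×10⁻³ M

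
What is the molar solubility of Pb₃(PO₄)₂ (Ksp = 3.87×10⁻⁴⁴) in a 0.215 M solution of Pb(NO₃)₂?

9.87×10⁻²² M

Pb₃(PO₄)₂(s) ⇌ 3 Pb²⁺(aq) + 2 PO₄³⁻(aq)
Let s be the solubility of Pb₃(PO₄)₂ here. The common ion gives [Pb²⁺] ≈ 0.215 M, and [PO₄³⁻] = 2s.
Ksp = [Pb²⁺]^3[PO₄³⁻]^2 = (0.215)^3(2s)^2
(2s)^2 = 3.87×10⁻⁴⁴ / (0.215)^3 = 3.89×10⁻⁴²
s = 9.87×10⁻²² M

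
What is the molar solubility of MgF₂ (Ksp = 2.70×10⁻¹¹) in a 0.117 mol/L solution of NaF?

MgF₂(s) ⇌ Mg²⁺(aq) + 2 F⁻(aq)
The solution already contains F⁻ at 0.117 mol/L. Let s be the molar solubility of MgF₂.
[F⁻] ≈ 0.117 mol/L (common ion dominates); [Mg²⁺] = s.
Ksp = [Mg²⁺][F⁻]^2 = s(0.117)^2
s = 2.70×10⁻¹¹ / (0.117)^2 = 1.97×10⁻⁹
s = 1.97×10⁻⁹ mol/L

1.97×10⁻⁹ M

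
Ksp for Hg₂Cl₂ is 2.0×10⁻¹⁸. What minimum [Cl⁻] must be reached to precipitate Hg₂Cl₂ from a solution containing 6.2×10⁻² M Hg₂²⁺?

Each salt precipitates once Q = Ksp for that salt.
Hg₂Cl₂(s) ⇌ Hg₂²⁺(aq) + 2 Cl⁻(aq)
Ksp = [Hg₂²⁺][Cl⁻]^2 = [Cl⁻]^2(6.2×10⁻²)
[Cl⁻]^2 = 2.0×10⁻¹⁸ / (6.2×10⁻²) = 3.2×10⁻¹⁷
[Cl⁻] = 5.7×10⁻⁹ M

5.7×10⁻⁹ M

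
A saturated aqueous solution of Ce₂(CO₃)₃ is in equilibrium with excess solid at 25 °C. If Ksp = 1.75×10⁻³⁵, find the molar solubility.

4.38×10⁻⁸ M

Ce₂(CO₃)₃(s) ⇌ 2 Ce³⁺(aq) + 3 CO₃²⁻(aq)
If s mol/L of Ce₂(CO₃)₃ dissolves, [Ce³⁺] = 2s and [CO₃²⁻] = 3s.
Ksp = [Ce³⁺]^2[CO₃²⁻]^3 = (2s)^2 · (3s)^3 = 108s^5
108s^5 = 1.75×10⁻³⁵  ⇒  s^5 = 1.62×10⁻³⁷
Taking the 5th root, s = 4.38×10⁻⁸ M.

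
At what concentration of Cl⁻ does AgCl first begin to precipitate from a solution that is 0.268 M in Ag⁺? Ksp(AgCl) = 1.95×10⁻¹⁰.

7.28×10⁻¹⁰ M

Precipitation begins when Q = Ksp.
AgCl(s) ⇌ Ag⁺(aq) + Cl⁻(aq)
Ksp = [Ag⁺][Cl⁻] = [Cl⁻](0.268)
[Cl⁻] = 1.95×10⁻¹⁰ / (0.268) = 7.28×10⁻¹⁰
[Cl⁻] = 7.28×10⁻¹⁰ M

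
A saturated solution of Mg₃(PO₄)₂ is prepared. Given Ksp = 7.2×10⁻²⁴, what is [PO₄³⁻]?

Mg₃(PO₄)₂(s) ⇌ 3 Mg²⁺(aq) + 2 PO₄³⁻(aq)
For each mole of Mg₃(PO₄)₂ that dissolves per liter, [Mg²⁺] = 3s and [PO₄³⁻] = 2s; let s denote this solubility.
Ksp = [Mg²⁺]^3[PO₄³⁻]^2 = (3s)^3 · (2s)^2 = 108s^5 = 7.2×10⁻²⁴
s = 9.2×10⁻⁶ M
[PO₄³⁻] = 2s = 1.8×10⁻⁵ M

1.8×10⁻⁵ M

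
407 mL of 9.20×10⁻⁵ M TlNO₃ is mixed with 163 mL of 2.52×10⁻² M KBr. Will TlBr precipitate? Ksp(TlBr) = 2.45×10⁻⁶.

Total volume after mixing = 407 + 163 = 570 mL.
[Tl⁺] = (9.20×10⁻⁵)(407)/570 = 6.57×10⁻⁵ M
[Br⁻] = (2.52×10⁻²)(163)/570 = 7.21×10⁻³ M
Q = [Tl⁺][Br⁻] = 4.73×10⁻⁷
Since Q (4.73×10⁻⁷) is less than Ksp (2.45×10⁻⁶), no TlBr precipitates.

No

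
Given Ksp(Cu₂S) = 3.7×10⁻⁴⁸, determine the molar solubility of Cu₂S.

Cu₂S(s) ⇌ 2 Cu⁺(aq) + S²⁻(aq)
With molar solubility s: [Cu⁺] = 2s, [S²⁻] = s.
Ksp = [Cu⁺]^2[S²⁻] = (2s)^2 · s = 4s^3
4s^3 = 3.7×10⁻⁴⁸  ⇒  s^3 = 9.3×10⁻⁴⁹
Taking the 3rd root, s = 9.7×10⁻¹⁷ mol/L.

9.7×10⁻¹⁷ M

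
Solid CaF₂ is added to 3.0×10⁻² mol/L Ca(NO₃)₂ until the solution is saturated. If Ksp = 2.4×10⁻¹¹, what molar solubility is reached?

1.4×10⁻⁵ M

CaF₂(s) ⇌ Ca²⁺(aq) + 2 F⁻(aq)
Ca²⁺ is already present at 3.0×10⁻² mol/L. If s mol/L of CaF₂ dissolves, [F⁻] = 2s while [Ca²⁺] ≈ 3.0×10⁻² mol/L.
Ksp = [Ca²⁺][F⁻]^2 = (3.0×10⁻²)(2s)^2
(2s)^2 = 2.4×10⁻¹¹ / (3.0×10⁻²) = 8.0×10⁻¹⁰
s = 1.4×10⁻⁵ mol/L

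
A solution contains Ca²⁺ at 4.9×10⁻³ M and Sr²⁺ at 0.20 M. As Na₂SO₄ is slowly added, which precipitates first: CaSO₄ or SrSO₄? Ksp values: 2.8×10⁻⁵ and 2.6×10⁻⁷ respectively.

SrSO₄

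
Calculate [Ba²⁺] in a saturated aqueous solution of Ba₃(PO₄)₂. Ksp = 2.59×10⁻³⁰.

1.42×10⁻⁶ M

Ba₃(PO₄)₂(s) ⇌ 3 Ba²⁺(aq) + 2 PO₄³⁻(aq)
Call the molar solubility s, so that [Ba²⁺] = 3s and [PO₄³⁻] = 2s.
Ksp = [Ba²⁺]^3[PO₄³⁻]^2 = (3s)^3 · (2s)^2 = 108s^5 = 2.59×10⁻³⁰
s = 4.74×10⁻⁷ M
[Ba²⁺] = 3s = 1.42×10⁻⁶ M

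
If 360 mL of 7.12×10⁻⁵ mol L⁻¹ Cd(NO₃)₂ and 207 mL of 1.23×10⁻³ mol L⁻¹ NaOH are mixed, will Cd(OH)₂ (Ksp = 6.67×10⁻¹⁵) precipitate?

Yes

Total volume after mixing = 360 + 207 = 567 mL.
[Cd²⁺] = (7.12×10⁻⁵)(360)/567 = 4.52×10⁻⁵ mol L⁻¹
[OH⁻] = (1.23×10⁻³)(207)/567 = 4.49×10⁻⁴ mol L⁻¹
Q = [Cd²⁺][OH⁻]^2 = 9.12×10⁻¹²
Because Q > Ksp (9.12×10⁻¹² vs 6.67×10⁻¹⁵), a precipitate of Cd(OH)₂ forms.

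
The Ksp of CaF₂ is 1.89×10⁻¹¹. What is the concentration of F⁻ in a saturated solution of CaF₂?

CaF₂(s) ⇌ Ca²⁺(aq) + 2 F⁻(aq)
With molar solubility s: [Ca²⁺] = s, [F⁻] = 2s.
Ksp = [Ca²⁺][F⁻]^2 = s · (2s)^2 = 4s^3 = 1.89×10⁻¹¹
s = 1.68×10⁻⁴ mol L⁻¹
[F⁻] = 2s = 3.36×10⁻⁴ mol L⁻¹

3.36×10⁻⁴ M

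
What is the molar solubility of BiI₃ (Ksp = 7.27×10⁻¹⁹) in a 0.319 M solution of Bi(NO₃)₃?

4.39×10⁻⁷ M

BiI₃(s) ⇌ Bi³⁺(aq) + 3 I⁻(aq)
Let s be the solubility of BiI₃ here. The common ion gives [Bi³⁺] ≈ 0.319 M, and [I⁻] = 3s.
Ksp = [Bi³⁺][I⁻]^3 = (0.319)(3s)^3
(3s)^3 = 7.27×10⁻¹⁹ / (0.319) = 2.28×10⁻¹⁸
s = 4.39×10⁻⁷ M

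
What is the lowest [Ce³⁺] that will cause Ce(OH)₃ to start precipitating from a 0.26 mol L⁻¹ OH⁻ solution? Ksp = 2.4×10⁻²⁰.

1.4×10⁻¹⁸ M

The threshold for precipitation is Q = Ksp.
Ce(OH)₃(s) ⇌ Ce³⁺(aq) + 3 OH⁻(aq)
Ksp = [Ce³⁺][OH⁻]^3 = [Ce³⁺](0.26)^3
[Ce³⁺] = 2.4×10⁻²⁰ / (0.26)^3 = 1.4×10⁻¹⁸
[Ce³⁺] = 1.4×10⁻¹⁸ mol L⁻¹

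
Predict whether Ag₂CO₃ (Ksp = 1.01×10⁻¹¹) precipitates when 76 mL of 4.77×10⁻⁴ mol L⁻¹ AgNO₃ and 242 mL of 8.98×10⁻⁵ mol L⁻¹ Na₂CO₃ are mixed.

No

Total volume after mixing = 76 + 242 = 318 mL.
[Ag⁺] = (4.77×10⁻⁴)(76)/318 = 1.14×10⁻⁴ mol L⁻¹
[CO₃²⁻] = (8.98×10⁻⁵)(242)/318 = 6.83×10⁻⁵ mol L⁻¹
Q = [Ag⁺]^2[CO₃²⁻] = 8.88×10⁻¹³
Since Q (8.88×10⁻¹³) is less than Ksp (1.01×10⁻¹¹), no Ag₂CO₃ precipitates.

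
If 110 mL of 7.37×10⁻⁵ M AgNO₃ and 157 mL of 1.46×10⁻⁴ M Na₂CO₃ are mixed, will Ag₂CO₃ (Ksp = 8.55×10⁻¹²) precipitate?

After mixing, V = 110 mL + 157 mL = 267 mL.
[Ag⁺] = (7.37×10⁻⁵)(110)/267 = 3.04×10⁻⁵ M
[CO₃²⁻] = (1.46×10⁻⁴)(157)/267 = 8.59×10⁻⁵ M
Q = [Ag⁺]^2[CO₃²⁻] = 7.91×10⁻¹⁴
Q = 7.91×10⁻¹⁴ < Ksp = 8.55×10⁻¹², so the solution is unsaturated and no precipitate forms.

No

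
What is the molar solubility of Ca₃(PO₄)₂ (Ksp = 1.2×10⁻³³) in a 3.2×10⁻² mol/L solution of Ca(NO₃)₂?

Ca₃(PO₄)₂(s) ⇌ 3 Ca²⁺(aq) + 2 PO₄³⁻(aq)
The solution already contains Ca²⁺ at 3.2×10⁻² mol/L. Let s be the molar solubility of Ca₃(PO₄)₂.
[Ca²⁺] ≈ 3.2×10⁻² mol/L (common ion dominates); [PO₄³⁻] = 2s.
Ksp = [Ca²⁺]^3[PO₄³⁻]^2 = (3.2×10⁻²)^3(2s)^2
(2s)^2 = 1.2×10⁻³³ / (3.2×10⁻²)^3 = 3.7×10⁻²⁹
s = 3.0×10⁻¹⁵ mol/L

3.0×10⁻¹⁵ M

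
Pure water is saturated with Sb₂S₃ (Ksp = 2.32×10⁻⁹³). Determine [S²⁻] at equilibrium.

Sb₂S₃(s) ⇌ 2 Sb³⁺(aq) + 3 S²⁻(aq)
Let s be the molar solubility. Then [Sb³⁺] = 2s and [S²⁻] = 3s.
Ksp = [Sb³⁺]^2[S²⁻]^3 = (2s)^2 · (3s)^3 = 108s^5 = 2.32×10⁻⁹³
s = 1.17×10⁻¹⁹ M
[S²⁻] = 3s = 3.50×10⁻¹⁹ M

3.50×10⁻¹⁹ M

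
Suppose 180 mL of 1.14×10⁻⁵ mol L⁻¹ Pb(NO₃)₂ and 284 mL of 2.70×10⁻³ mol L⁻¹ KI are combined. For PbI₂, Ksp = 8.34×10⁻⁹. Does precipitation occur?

No

The combined volume is 464 mL.
[Pb²⁺] = (1.14×10⁻⁵)(180)/464 = 4.42×10⁻⁶ mol L⁻¹
[I⁻] = (2.70×10⁻³)(284)/464 = 1.65×10⁻³ mol L⁻¹
Q = [Pb²⁺][I⁻]^2 = 1.21×10⁻¹¹
Q < Ksp (1.21×10⁻¹¹ vs 8.34×10⁻⁹); the solution remains unsaturated and no precipitate forms.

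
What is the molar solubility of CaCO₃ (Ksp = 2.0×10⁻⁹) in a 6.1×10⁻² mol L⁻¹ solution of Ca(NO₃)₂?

3.3×10⁻⁸ M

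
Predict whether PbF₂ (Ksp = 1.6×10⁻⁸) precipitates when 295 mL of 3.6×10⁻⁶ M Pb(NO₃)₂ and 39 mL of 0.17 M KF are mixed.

After mixing, V = 295 mL + 39 mL = 334 mL.
[Pb²⁺] = (3.6×10⁻⁶)(295)/334 = 3.2×10⁻⁶ M
[F⁻] = (0.17)(39)/334 = 2.0×10⁻² M
Q = [Pb²⁺][F⁻]^2 = 1.3×10⁻⁹
Q < Ksp (1.3×10⁻⁹ vs 1.6×10⁻⁸); the solution remains unsaturated and no precipitate forms.

No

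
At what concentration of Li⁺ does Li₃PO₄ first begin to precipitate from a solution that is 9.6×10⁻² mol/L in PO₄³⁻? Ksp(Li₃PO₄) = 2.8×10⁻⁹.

A salt starts to precipitate once the ion product Q reaches its Ksp.
Li₃PO₄(s) ⇌ 3 Li⁺(aq) + PO₄³⁻(aq)
Ksp = [Li⁺]^3[PO₄³⁻] = [Li⁺]^3(9.6×10⁻²)
[Li⁺]^3 = 2.8×10⁻⁹ / (9.6×10⁻²) = 2.9×10⁻⁸
[Li⁺] = 3.1×10⁻³ mol/L

3.1×10⁻³ M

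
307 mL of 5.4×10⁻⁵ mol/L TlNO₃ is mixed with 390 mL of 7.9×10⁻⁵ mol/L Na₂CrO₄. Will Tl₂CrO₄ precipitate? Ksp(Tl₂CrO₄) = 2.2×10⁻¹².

No

The combined volume is 697 mL.
[Tl⁺] = (5.4×10⁻⁵)(307)/697 = 2.4×10⁻⁵ mol/L
[CrO₄²⁻] = (7.9×10⁻⁵)(390)/697 = 4.4×10⁻⁵ mol/L
Q = [Tl⁺]^2[CrO₄²⁻] = 2.5×10⁻¹⁴
Q < Ksp (2.5×10⁻¹⁴ vs 2.2×10⁻¹²); the solution remains unsaturated and no precipitate forms.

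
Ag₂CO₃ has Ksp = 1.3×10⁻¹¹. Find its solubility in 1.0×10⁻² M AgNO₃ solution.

Ag₂CO₃(s) ⇌ 2 Ag⁺(aq) + CO₃²⁻(aq)
With Ag⁺ already at 1.0×10⁻² M and s small, take [Ag⁺] ≈ 1.0×10⁻² M and [CO₃²⁻] = s.
Ksp = [Ag⁺]^2[CO₃²⁻] = (1.0×10⁻²)^2s
s = 1.3×10⁻¹¹ / (1.0×10⁻²)^2 = 1.3×10⁻⁷
s = 1.3×10⁻⁷ M

1.3×10⁻⁷ M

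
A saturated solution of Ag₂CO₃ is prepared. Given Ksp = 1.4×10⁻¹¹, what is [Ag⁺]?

3.0×10⁻⁴ M

Ag₂CO₃(s) ⇌ 2 Ag⁺(aq) + CO₃²⁻(aq)
For each mole of Ag₂CO₃ that dissolves per liter, [Ag⁺] = 2s and [CO₃²⁻] = s; let s denote this solubility.
Ksp = [Ag⁺]^2[CO₃²⁻] = (2s)^2 · s = 4s^3 = 1.4×10⁻¹¹
s = 1.5×10⁻⁴ mol/L
[Ag⁺] = 2s = 3.0×10⁻⁴ mol/L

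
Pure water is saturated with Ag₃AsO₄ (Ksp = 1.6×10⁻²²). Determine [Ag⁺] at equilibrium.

Ag₃AsO₄(s) ⇌ 3 Ag⁺(aq) + AsO₄³⁻(aq)
Call the molar solubility s, so that [Ag⁺] = 3s and [AsO₄³⁻] = s.
Ksp = [Ag⁺]^3[AsO₄³⁻] = (3s)^3 · s = 27s^4 = 1.6×10⁻²²
s = 1.6×10⁻⁶ mol/L
[Ag⁺] = 3s = 4.7×10⁻⁶ mol/L

4.7×10⁻⁶ M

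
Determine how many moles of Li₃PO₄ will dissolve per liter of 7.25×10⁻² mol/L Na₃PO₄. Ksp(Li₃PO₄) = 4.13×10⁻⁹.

1.28×10⁻³ M

Li₃PO₄(s) ⇌ 3 Li⁺(aq) + PO₄³⁻(aq)
With PO₄³⁻ already at 7.25×10⁻² mol/L and s small, take [PO₄³⁻] ≈ 7.25×10⁻² mol/L and [Li⁺] = 3s.
Ksp = [Li⁺]^3[PO₄³⁻] = (3s)^3(7.25×10⁻²)
(3s)^3 = 4.13×10⁻⁹ / (7.25×10⁻²) = 5.70×10⁻⁸
s = 1.28×10⁻³ mol/L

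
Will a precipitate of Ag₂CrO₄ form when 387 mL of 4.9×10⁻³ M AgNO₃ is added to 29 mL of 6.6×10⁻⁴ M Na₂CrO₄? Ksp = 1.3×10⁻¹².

Yes

After mixing, V = 387 mL + 29 mL = 416 mL.
[Ag⁺] = (4.9×10⁻³)(387)/416 = 4.6×10⁻³ M
[CrO₄²⁻] = (6.6×10⁻⁴)(29)/416 = 4.6×10⁻⁵ M
Q = [Ag⁺]^2[CrO₄²⁻] = 9.6×10⁻¹⁰
Q = 9.6×10⁻¹⁰ > Ksp = 1.3×10⁻¹², so the solution is supersaturated and Ag₂CrO₄ precipitates.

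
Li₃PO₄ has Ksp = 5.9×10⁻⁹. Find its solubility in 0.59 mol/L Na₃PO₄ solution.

Li₃PO₄(s) ⇌ 3 Li⁺(aq) + PO₄³⁻(aq)
With PO₄³⁻ already at 0.59 mol/L and s small, take [PO₄³⁻] ≈ 0.59 mol/L and [Li⁺] = 3s.
Ksp = [Li⁺]^3[PO₄³⁻] = (3s)^3(0.59)
(3s)^3 = 5.9×10⁻⁹ / (0.59) = 1.0×10⁻⁸
s = 7.2×10⁻⁴ mol/L

7.2×10⁻⁴ M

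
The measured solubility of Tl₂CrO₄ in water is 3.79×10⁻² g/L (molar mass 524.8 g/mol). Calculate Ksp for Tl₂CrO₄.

Ksp = 1.51×10⁻¹²

Convert to molarity: s = 3.79×10⁻² / 524.8 = 7.2218×10⁻⁵ mol/L
Tl₂CrO₄(s) ⇌ 2 Tl⁺(aq) + CrO₄²⁻(aq)
If s mol/L of Tl₂CrO₄ dissolves, [Tl⁺] = 2s and [CrO₄²⁻] = s.
Ksp = [Tl⁺]^2[CrO₄²⁻] = (2s)^2 · s = 4s^3
Ksp = 4 × (7.2218×10⁻⁵)^3 = 1.51×10⁻¹²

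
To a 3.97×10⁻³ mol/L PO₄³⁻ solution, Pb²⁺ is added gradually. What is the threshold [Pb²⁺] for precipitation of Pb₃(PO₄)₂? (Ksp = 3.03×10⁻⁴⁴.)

Each salt precipitates once Q = Ksp for that salt.
Pb₃(PO₄)₂(s) ⇌ 3 Pb²⁺(aq) + 2 PO₄³⁻(aq)
Ksp = [Pb²⁺]^3[PO₄³⁻]^2 = [Pb²⁺]^3(3.97×10⁻³)^2
[Pb²⁺]^3 = 3.03×10⁻⁴⁴ / (3.97×10⁻³)^2 = 1.92×10⁻³⁹
[Pb²⁺] = 1.24×10⁻¹³ mol/L

1.24×10⁻¹³ M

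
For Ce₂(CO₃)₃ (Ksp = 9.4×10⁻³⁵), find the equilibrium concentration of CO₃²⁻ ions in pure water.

Ce₂(CO₃)₃(s) ⇌ 2 Ce³⁺(aq) + 3 CO₃²⁻(aq)
If s mol/L of Ce₂(CO₃)₃ dissolves, [Ce³⁺] = 2s and [CO₃²⁻] = 3s.
Ksp = [Ce³⁺]^2[CO₃²⁻]^3 = (2s)^2 · (3s)^3 = 108s^5 = 9.4×10⁻³⁵
s = 6.1×10⁻⁸ M
[CO₃²⁻] = 3s = 1.8×10⁻⁷ M

1.8×10⁻⁷ M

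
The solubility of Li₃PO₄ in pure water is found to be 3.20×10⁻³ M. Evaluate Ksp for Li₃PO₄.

Ksp = 2.83×10⁻⁹

Li₃PO₄(s) ⇌ 3 Li⁺(aq) + PO₄³⁻(aq)
If s mol/L of Li₃PO₄ dissolves, [Li⁺] = 3s and [PO₄³⁻] = s.
Ksp = [Li⁺]^3[PO₄³⁻] = (3s)^3 · s = 27s^4
Ksp = 27 × (3.20×10⁻³)^4 = 2.83×10⁻⁹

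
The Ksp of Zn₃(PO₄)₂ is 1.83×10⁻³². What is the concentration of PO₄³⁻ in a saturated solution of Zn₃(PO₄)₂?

Zn₃(PO₄)₂(s) ⇌ 3 Zn²⁺(aq) + 2 PO₄³⁻(aq)
Let s be the molar solubility. Then [Zn²⁺] = 3s and [PO₄³⁻] = 2s.
Ksp = [Zn²⁺]^3[PO₄³⁻]^2 = (3s)^3 · (2s)^2 = 108s^5 = 1.83×10⁻³²
s = 1.76×10⁻⁷ mol/L
[PO₄³⁻] = 2s = 3.52×10⁻⁷ mol/L

3.52×10⁻⁷ M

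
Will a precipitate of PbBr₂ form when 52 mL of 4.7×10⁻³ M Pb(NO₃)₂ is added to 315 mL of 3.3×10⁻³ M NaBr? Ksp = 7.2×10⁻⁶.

No

After mixing, V = 52 mL + 315 mL = 367 mL.
[Pb²⁺] = (4.7×10⁻³)(52)/367 = 6.7×10⁻⁴ M
[Br⁻] = (3.3×10⁻³)(315)/367 = 2.8×10⁻³ M
Q = [Pb²⁺][Br⁻]^2 = 5.3×10⁻⁹
Q < Ksp (5.3×10⁻⁹ vs 7.2×10⁻⁶); the solution remains unsaturated and no precipitate forms.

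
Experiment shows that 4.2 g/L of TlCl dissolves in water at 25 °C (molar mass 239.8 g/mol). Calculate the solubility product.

Ksp = 3.1×10⁻⁴

s = (4.2 g L⁻¹)/(239.8 g mol⁻¹) = 1.751×10⁻² M
TlCl(s) ⇌ Tl⁺(aq) + Cl⁻(aq)
With molar solubility s: [Tl⁺] = s, [Cl⁻] = s.
Ksp = [Tl⁺][Cl⁻] = s · s = s^2
Ksp = (1.751×10⁻²)^2 = 3.1×10⁻⁴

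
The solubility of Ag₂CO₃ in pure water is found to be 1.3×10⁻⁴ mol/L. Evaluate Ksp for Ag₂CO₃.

Ksp = 8.8×10⁻¹²

Ag₂CO₃(s) ⇌ 2 Ag⁺(aq) + CO₃²⁻(aq)
With molar solubility s: [Ag⁺] = 2s, [CO₃²⁻] = s.
Ksp = [Ag⁺]^2[CO₃²⁻] = (2s)^2 · s = 4s^3
Ksp = 4 × (1.3×10⁻⁴)^3 = 8.8×10⁻¹²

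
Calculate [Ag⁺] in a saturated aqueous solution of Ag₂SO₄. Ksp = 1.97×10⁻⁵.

3.40×10⁻² M

Ag₂SO₄(s) ⇌ 2 Ag⁺(aq) + SO₄²⁻(aq)
Call the molar solubility s, so that [Ag⁺] = 2s and [SO₄²⁻] = s.
Ksp = [Ag⁺]^2[SO₄²⁻] = (2s)^2 · s = 4s^3 = 1.97×10⁻⁵
s = 1.70×10⁻² M
[Ag⁺] = 2s = 3.40×10⁻² M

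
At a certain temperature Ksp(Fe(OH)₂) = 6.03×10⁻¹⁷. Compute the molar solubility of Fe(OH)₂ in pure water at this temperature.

2.47×10⁻⁶ M

Fe(OH)₂(s) ⇌ Fe²⁺(aq) + 2 OH⁻(aq)
If s mol/L of Fe(OH)₂ dissolves, [Fe²⁺] = s and [OH⁻] = 2s.
Ksp = [Fe²⁺][OH⁻]^2 = s · (2s)^2 = 4s^3
4s^3 = 6.03×10⁻¹⁷  ⇒  s^3 = 1.51×10⁻¹⁷
s = (1.51×10⁻¹⁷)^(1/3) = 2.47×10⁻⁶ mol L⁻¹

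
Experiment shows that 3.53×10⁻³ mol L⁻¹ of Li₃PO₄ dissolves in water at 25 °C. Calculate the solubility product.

Ksp = 4.19×10⁻⁹

Li₃PO₄(s) ⇌ 3 Li⁺(aq) + PO₄³⁻(aq)
If s mol/L of Li₃PO₄ dissolves, [Li⁺] = 3s and [PO₄³⁻] = s.
Ksp = [Li⁺]^3[PO₄³⁻] = (3s)^3 · s = 27s^4
Ksp = 27 × (3.53×10⁻³)^4 = 4.19×10⁻⁹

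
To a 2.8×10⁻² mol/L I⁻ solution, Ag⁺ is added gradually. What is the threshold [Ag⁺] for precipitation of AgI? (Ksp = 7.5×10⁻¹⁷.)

Each salt precipitates once Q = Ksp for that salt.
AgI(s) ⇌ Ag⁺(aq) + I⁻(aq)
Ksp = [Ag⁺][I⁻] = [Ag⁺](2.8×10⁻²)
[Ag⁺] = 7.5×10⁻¹⁷ / (2.8×10⁻²) = 2.7×10⁻¹⁵
[Ag⁺] = 2.7×10⁻¹⁵ mol/L

2.7×10⁻¹⁵ M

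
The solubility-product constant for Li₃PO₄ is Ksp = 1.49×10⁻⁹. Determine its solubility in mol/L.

2.73×10⁻³ M

Li₃PO₄(s) ⇌ 3 Li⁺(aq) + PO₄³⁻(aq)
With molar solubility s: [Li⁺] = 3s, [PO₄³⁻] = s.
Ksp = [Li⁺]^3[PO₄³⁻] = (3s)^3 · s = 27s^4
27s^4 = 1.49×10⁻⁹  ⇒  s^4 = 5.52×10⁻¹¹
Taking the 4th root, s = 2.73×10⁻³ mol/L.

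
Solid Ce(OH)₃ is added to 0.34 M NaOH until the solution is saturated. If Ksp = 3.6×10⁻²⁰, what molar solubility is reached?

9.2×10⁻¹⁹ M

Ce(OH)₃(s) ⇌ Ce³⁺(aq) + 3 OH⁻(aq)
Let s be the solubility of Ce(OH)₃ here. The common ion gives [OH⁻] ≈ 0.34 M, and [Ce³⁺] = s.
Ksp = [Ce³⁺][OH⁻]^3 = s(0.34)^3
s = 3.6×10⁻²⁰ / (0.34)^3 = 9.2×10⁻¹⁹
s = 9.2×10⁻¹⁹ M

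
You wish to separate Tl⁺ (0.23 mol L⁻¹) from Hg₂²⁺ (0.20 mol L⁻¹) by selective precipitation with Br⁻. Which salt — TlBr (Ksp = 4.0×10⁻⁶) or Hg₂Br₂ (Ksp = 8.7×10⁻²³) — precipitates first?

Each salt precipitates once Q = Ksp for that salt.
For TlBr: [Br⁻] = (Ksp/[Tl⁺]) = 1.7×10⁻⁵ mol L⁻¹
For Hg₂Br₂: [Br⁻] = (Ksp/[Hg₂²⁺])^(1/2) = 2.1×10⁻¹¹ mol L⁻¹
Since Hg₂Br₂ needs less Br⁻ to reach saturation, it precipitates first.

Hg₂Br₂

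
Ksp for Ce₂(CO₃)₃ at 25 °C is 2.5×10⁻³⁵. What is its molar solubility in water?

4.7×10⁻⁸ M

Ce₂(CO₃)₃(s) ⇌ 2 Ce³⁺(aq) + 3 CO₃²⁻(aq)
For each mole of Ce₂(CO₃)₃ that dissolves per liter, [Ce³⁺] = 2s and [CO₃²⁻] = 3s; let s denote this solubility.
Ksp = [Ce³⁺]^2[CO₃²⁻]^3 = (2s)^2 · (3s)^3 = 108s^5
108s^5 = 2.5×10⁻³⁵  ⇒  s^5 = 2.3×10⁻³⁷
Taking the 5th root, s = 4.7×10⁻⁸ mol L⁻¹.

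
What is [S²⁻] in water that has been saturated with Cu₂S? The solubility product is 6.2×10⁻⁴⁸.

Cu₂S(s) ⇌ 2 Cu⁺(aq) + S²⁻(aq)
If s mol/L of Cu₂S dissolves, [Cu⁺] = 2s and [S²⁻] = s.
Ksp = [Cu⁺]^2[S²⁻] = (2s)^2 · s = 4s^3 = 6.2×10⁻⁴⁸
s = 1.2×10⁻¹⁶ M
[S²⁻] = s = 1.2×10⁻¹⁶ M

1.2×10⁻¹⁶ M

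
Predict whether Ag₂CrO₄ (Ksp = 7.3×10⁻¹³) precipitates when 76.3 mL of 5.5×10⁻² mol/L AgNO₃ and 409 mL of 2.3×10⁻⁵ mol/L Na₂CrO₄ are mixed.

Total volume after mixing = 76.3 + 409 = 485.3 mL.
[Ag⁺] = (5.5×10⁻²)(76.3)/485.3 = 8.6×10⁻³ mol/L
[CrO₄²⁻] = (2.3×10⁻⁵)(409)/485.3 = 1.9×10⁻⁵ mol/L
Q = [Ag⁺]^2[CrO₄²⁻] = 1.4×10⁻⁹
Since Q (1.4×10⁻⁹) exceeds Ksp (7.3×10⁻¹³), Ag₂CrO₄ will precipitate.

Yes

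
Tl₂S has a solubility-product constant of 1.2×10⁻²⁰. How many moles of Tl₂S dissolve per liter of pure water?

Tl₂S(s) ⇌ 2 Tl⁺(aq) + S²⁻(aq)
Let s be the molar solubility. Then [Tl⁺] = 2s and [S²⁻] = s.
Ksp = [Tl⁺]^2[S²⁻] = (2s)^2 · s = 4s^3
4s^3 = 1.2×10⁻²⁰  ⇒  s^3 = 3.0×10⁻²¹
Taking the 3rd root, s = 1.4×10⁻⁷ mol/L.

1.4×10⁻⁷ M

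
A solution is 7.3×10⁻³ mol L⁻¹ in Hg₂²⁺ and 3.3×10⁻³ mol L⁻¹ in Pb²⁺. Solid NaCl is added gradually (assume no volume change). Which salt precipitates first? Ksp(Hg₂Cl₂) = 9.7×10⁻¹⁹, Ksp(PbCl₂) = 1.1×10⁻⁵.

Hg₂Cl₂

Precipitation of each salt begins when its ion product equals Ksp.
For Hg₂Cl₂: [Cl⁻] = (Ksp/[Hg₂²⁺])^(1/2) = 1.2×10⁻⁸ mol L⁻¹
For PbCl₂: [Cl⁻] = (Ksp/[Pb²⁺])^(1/2) = 5.8×10⁻² mol L⁻¹
The smaller threshold [Cl⁻] is reached first, so Hg₂Cl₂ precipitates first.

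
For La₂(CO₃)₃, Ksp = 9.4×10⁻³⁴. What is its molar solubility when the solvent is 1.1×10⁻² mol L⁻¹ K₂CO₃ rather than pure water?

La₂(CO₃)₃(s) ⇌ 2 La³⁺(aq) + 3 CO₃²⁻(aq)
The solution already contains CO₃²⁻ at 1.1×10⁻² mol L⁻¹. Let s be the molar solubility of La₂(CO₃)₃.
[CO₃²⁻] ≈ 1.1×10⁻² mol L⁻¹ (common ion dominates); [La³⁺] = 2s.
Ksp = [La³⁺]^2[CO₃²⁻]^3 = (2s)^2(1.1×10⁻²)^3
(2s)^2 = 9.4×10⁻³⁴ / (1.1×10⁻²)^3 = 7.1×10⁻²⁸
s = 1.3×10⁻¹⁴ mol L⁻¹

1.3×10⁻¹⁴ M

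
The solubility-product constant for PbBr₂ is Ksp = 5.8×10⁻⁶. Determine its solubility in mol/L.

PbBr₂(s) ⇌ Pb²⁺(aq) + 2 Br⁻(aq)
With molar solubility s: [Pb²⁺] = s, [Br⁻] = 2s.
Ksp = [Pb²⁺][Br⁻]^2 = s · (2s)^2 = 4s^3
4s^3 = 5.8×10⁻⁶  ⇒  s^3 = 1.5×10⁻⁶
s = 1.1×10⁻² mol L⁻¹

1.1×10⁻² M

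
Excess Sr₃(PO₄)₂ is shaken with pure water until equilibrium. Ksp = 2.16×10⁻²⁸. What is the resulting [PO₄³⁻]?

Sr₃(PO₄)₂(s) ⇌ 3 Sr²⁺(aq) + 2 PO₄³⁻(aq)
Call the molar solubility s, so that [Sr²⁺] = 3s and [PO₄³⁻] = 2s.
Ksp = [Sr²⁺]^3[PO₄³⁻]^2 = (3s)^3 · (2s)^2 = 108s^5 = 2.16×10⁻²⁸
s = 1.15×10⁻⁶ mol L⁻¹
[PO₄³⁻] = 2s = 2.30×10⁻⁶ mol L⁻¹

2.30×10⁻⁶ M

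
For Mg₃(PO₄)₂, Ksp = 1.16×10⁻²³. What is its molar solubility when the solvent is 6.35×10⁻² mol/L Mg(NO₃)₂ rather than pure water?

1.06×10⁻¹⁰ M

Mg₃(PO₄)₂(s) ⇌ 3 Mg²⁺(aq) + 2 PO₄³⁻(aq)
Let s be the solubility of Mg₃(PO₄)₂ here. The common ion gives [Mg²⁺] ≈ 6.35×10⁻² mol/L, and [PO₄³⁻] = 2s.
Ksp = [Mg²⁺]^3[PO₄³⁻]^2 = (6.35×10⁻²)^3(2s)^2
(2s)^2 = 1.16×10⁻²³ / (6.35×10⁻²)^3 = 4.53×10⁻²⁰
s = 1.06×10⁻¹⁰ mol/L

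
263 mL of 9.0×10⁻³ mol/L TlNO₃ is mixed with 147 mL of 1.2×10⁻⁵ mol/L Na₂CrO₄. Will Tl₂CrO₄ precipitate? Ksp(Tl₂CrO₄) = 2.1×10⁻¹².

Yes

After mixing, V = 263 mL + 147 mL = 410 mL.
[Tl⁺] = (9.0×10⁻³)(263)/410 = 5.8×10⁻³ mol/L
[CrO₄²⁻] = (1.2×10⁻⁵)(147)/410 = 4.3×10⁻⁶ mol/L
Q = [Tl⁺]^2[CrO₄²⁻] = 1.4×10⁻¹⁰
Q = 1.4×10⁻¹⁰ > Ksp = 2.1×10⁻¹², so the solution is supersaturated and Tl₂CrO₄ precipitates.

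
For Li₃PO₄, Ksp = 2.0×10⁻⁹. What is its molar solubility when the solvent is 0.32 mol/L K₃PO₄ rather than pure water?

6.1×10⁻⁴ M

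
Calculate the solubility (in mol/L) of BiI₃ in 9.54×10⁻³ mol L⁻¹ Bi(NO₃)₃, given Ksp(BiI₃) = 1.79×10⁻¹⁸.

BiI₃(s) ⇌ Bi³⁺(aq) + 3 I⁻(aq)
Let s be the solubility of BiI₃ here. The common ion gives [Bi³⁺] ≈ 9.54×10⁻³ mol L⁻¹, and [I⁻] = 3s.
Ksp = [Bi³⁺][I⁻]^3 = (9.54×10⁻³)(3s)^3
(3s)^3 = 1.79×10⁻¹⁸ / (9.54×10⁻³) = 1.88×10⁻¹⁶
s = 1.91×10⁻⁶ mol L⁻¹

1.91×10⁻⁶ M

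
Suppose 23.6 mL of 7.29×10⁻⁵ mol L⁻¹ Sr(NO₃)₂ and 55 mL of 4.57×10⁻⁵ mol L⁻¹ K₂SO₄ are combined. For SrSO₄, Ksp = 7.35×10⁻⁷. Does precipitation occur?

No

The combined volume is 78.6 mL.
[Sr²⁺] = (7.29×10⁻⁵)(23.6)/78.6 = 2.19×10⁻⁵ mol L⁻¹
[SO₄²⁻] = (4.57×10⁻⁵)(55)/78.6 = 3.20×10⁻⁵ mol L⁻¹
Q = [Sr²⁺][SO₄²⁻] = 7.00×10⁻¹⁰
Q = 7.00×10⁻¹⁰ < Ksp = 7.35×10⁻⁷, so the solution is unsaturated and no precipitate forms.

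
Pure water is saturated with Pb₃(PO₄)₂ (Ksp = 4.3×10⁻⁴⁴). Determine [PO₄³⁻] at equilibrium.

1.7×10⁻⁹ M

Pb₃(PO₄)₂(s) ⇌ 3 Pb²⁺(aq) + 2 PO₄³⁻(aq)
If s mol/L of Pb₃(PO₄)₂ dissolves, [Pb²⁺] = 3s and [PO₄³⁻] = 2s.
Ksp = [Pb²⁺]^3[PO₄³⁻]^2 = (3s)^3 · (2s)^2 = 108s^5 = 4.3×10⁻⁴⁴
s = 8.3×10⁻¹⁰ M
[PO₄³⁻] = 2s = 1.7×10⁻⁹ M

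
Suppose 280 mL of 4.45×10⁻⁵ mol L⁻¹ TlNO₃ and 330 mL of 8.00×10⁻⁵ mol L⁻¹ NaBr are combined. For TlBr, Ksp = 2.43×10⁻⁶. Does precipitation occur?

No

Total volume after mixing = 280 + 330 = 610 mL.
[Tl⁺] = (4.45×10⁻⁵)(280)/610 = 2.04×10⁻⁵ mol L⁻¹
[Br⁻] = (8.00×10⁻⁵)(330)/610 = 4.33×10⁻⁵ mol L⁻¹
Q = [Tl⁺][Br⁻] = 8.84×10⁻¹⁰
Q < Ksp (8.84×10⁻¹⁰ vs 2.43×10⁻⁶); the solution remains unsaturated and no precipitate forms.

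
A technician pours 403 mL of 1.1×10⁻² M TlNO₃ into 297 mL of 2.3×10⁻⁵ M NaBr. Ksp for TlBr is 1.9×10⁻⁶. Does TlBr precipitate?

After mixing, V = 403 mL + 297 mL = 700 mL.
[Tl⁺] = (1.1×10⁻²)(403)/700 = 6.3×10⁻³ M
[Br⁻] = (2.3×10⁻⁵)(297)/700 = 9.8×10⁻⁶ M
Q = [Tl⁺][Br⁻] = 6.2×10⁻⁸
Since Q (6.2×10⁻⁸) is less than Ksp (1.9×10⁻⁶), no TlBr precipitates.

No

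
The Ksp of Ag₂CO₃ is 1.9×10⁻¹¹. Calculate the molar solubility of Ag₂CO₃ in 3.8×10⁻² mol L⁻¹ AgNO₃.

Ag₂CO₃(s) ⇌ 2 Ag⁺(aq) + CO₃²⁻(aq)
The solution already contains Ag⁺ at 3.8×10⁻² mol L⁻¹. Let s be the molar solubility of Ag₂CO₃.
[Ag⁺] ≈ 3.8×10⁻² mol L⁻¹ (common ion dominates); [CO₃²⁻] = s.
Ksp = [Ag⁺]^2[CO₃²⁻] = (3.8×10⁻²)^2s
s = 1.9×10⁻¹¹ / (3.8×10⁻²)^2 = 1.3×10⁻⁸
s = 1.3×10⁻⁸ mol L⁻¹

1.3×10⁻⁸ M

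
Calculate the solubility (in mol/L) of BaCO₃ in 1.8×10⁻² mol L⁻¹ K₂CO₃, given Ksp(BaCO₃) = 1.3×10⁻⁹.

BaCO₃(s) ⇌ Ba²⁺(aq) + CO₃²⁻(aq)
With CO₃²⁻ already at 1.8×10⁻² mol L⁻¹ and s small, take [CO₃²⁻] ≈ 1.8×10⁻² mol L⁻¹ and [Ba²⁺] = s.
Ksp = [Ba²⁺][CO₃²⁻] = s(1.8×10⁻²)
s = 1.3×10⁻⁹ / (1.8×10⁻²) = 7.2×10⁻⁸
s = 7.2×10⁻⁸ mol L⁻¹

7.2×10⁻⁸ M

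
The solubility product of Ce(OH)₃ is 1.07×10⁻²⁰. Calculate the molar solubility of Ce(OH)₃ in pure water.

Ce(OH)₃(s) ⇌ Ce³⁺(aq) + 3 OH⁻(aq)
Let s be the molar solubility. Then [Ce³⁺] = s and [OH⁻] = 3s.
Ksp = [Ce³⁺][OH⁻]^3 = s · (3s)^3 = 27s^4
27s^4 = 1.07×10⁻²⁰  ⇒  s^4 = 3.96×10⁻²²
s = (3.96×10⁻²²)^(1/4) = 4.46×10⁻⁶ M

4.46×10⁻⁶ M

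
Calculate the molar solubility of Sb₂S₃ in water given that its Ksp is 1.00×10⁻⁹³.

9.85×10⁻²⁰ M

Sb₂S₃(s) ⇌ 2 Sb³⁺(aq) + 3 S²⁻(aq)
For each mole of Sb₂S₃ that dissolves per liter, [Sb³⁺] = 2s and [S²⁻] = 3s; let s denote this solubility.
Ksp = [Sb³⁺]^2[S²⁻]^3 = (2s)^2 · (3s)^3 = 108s^5
108s^5 = 1.00×10⁻⁹³  ⇒  s^5 = 9.26×10⁻⁹⁶
s = (9.26×10⁻⁹⁶)^(1/5) = 9.85×10⁻²⁰ mol L⁻¹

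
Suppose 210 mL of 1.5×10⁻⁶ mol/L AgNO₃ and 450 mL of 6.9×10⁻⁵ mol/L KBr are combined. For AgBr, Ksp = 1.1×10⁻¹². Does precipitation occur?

Total volume after mixing = 210 + 450 = 660 mL.
[Ag⁺] = (1.5×10⁻⁶)(210)/660 = 4.8×10⁻⁷ mol/L
[Br⁻] = (6.9×10⁻⁵)(450)/660 = 4.7×10⁻⁵ mol/L
Q = [Ag⁺][Br⁻] = 2.2×10⁻¹¹
Q = 2.2×10⁻¹¹ > Ksp = 1.1×10⁻¹², so the solution is supersaturated and AgBr precipitates.

Yes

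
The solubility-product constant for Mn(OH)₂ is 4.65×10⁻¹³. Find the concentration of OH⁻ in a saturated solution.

Mn(OH)₂(s) ⇌ Mn²⁺(aq) + 2 OH⁻(aq)
With molar solubility s: [Mn²⁺] = s, [OH⁻] = 2s.
Ksp = [Mn²⁺][OH⁻]^2 = s · (2s)^2 = 4s^3 = 4.65×10⁻¹³
s = 4.88×10⁻⁵ M
[OH⁻] = 2s = 9.76×10⁻⁵ M

9.76×10⁻⁵ M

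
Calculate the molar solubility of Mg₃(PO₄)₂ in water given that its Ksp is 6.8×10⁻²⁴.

Mg₃(PO₄)₂(s) ⇌ 3 Mg²⁺(aq) + 2 PO₄³⁻(aq)
If s mol/L of Mg₃(PO₄)₂ dissolves, [Mg²⁺] = 3s and [PO₄³⁻] = 2s.
Ksp = [Mg²⁺]^3[PO₄³⁻]^2 = (3s)^3 · (2s)^2 = 108s^5
108s^5 = 6.8×10⁻²⁴  ⇒  s^5 = 6.3×10⁻²⁶
s = (6.3×10⁻²⁶)^(1/5) = 9.1×10⁻⁶ mol L⁻¹

9.1×10⁻⁶ M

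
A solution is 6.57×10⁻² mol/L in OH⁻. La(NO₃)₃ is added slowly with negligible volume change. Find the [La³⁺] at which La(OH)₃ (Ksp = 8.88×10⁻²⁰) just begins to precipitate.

3.13×10⁻¹⁶ M

Precipitation of each salt begins when its ion product equals Ksp.
La(OH)₃(s) ⇌ La³⁺(aq) + 3 OH⁻(aq)
Ksp = [La³⁺][OH⁻]^3 = [La³⁺](6.57×10⁻²)^3
[La³⁺] = 8.88×10⁻²⁰ / (6.57×10⁻²)^3 = 3.13×10⁻¹⁶
[La³⁺] = 3.13×10⁻¹⁶ mol/L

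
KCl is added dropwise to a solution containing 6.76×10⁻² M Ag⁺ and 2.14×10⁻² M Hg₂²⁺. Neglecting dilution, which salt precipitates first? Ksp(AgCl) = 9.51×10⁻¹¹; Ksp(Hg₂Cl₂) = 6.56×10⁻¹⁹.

The threshold for precipitation is Q = Ksp.
For AgCl: [Cl⁻] = (Ksp/[Ag⁺]) = 1.41×10⁻⁹ M
For Hg₂Cl₂: [Cl⁻] = (Ksp/[Hg₂²⁺])^(1/2) = 5.54×10⁻⁹ M
The smaller threshold [Cl⁻] is reached first, so AgCl precipitates first.

AgCl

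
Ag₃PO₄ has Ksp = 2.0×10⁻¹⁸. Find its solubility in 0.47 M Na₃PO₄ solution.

Ag₃PO₄(s) ⇌ 3 Ag⁺(aq) + PO₄³⁻(aq)
The solution already contains PO₄³⁻ at 0.47 M. Let s be the molar solubility of Ag₃PO₄.
[PO₄³⁻] ≈ 0.47 M (common ion dominates); [Ag⁺] = 3s.
Ksp = [Ag⁺]^3[PO₄³⁻] = (3s)^3(0.47)
(3s)^3 = 2.0×10⁻¹⁸ / (0.47) = 4.3×10⁻¹⁸
s = 5.4×10⁻⁷ M

5.4×10⁻⁷ M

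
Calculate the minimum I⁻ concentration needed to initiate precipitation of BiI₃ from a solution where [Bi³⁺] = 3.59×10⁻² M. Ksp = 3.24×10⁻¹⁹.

2.08×10⁻⁶ M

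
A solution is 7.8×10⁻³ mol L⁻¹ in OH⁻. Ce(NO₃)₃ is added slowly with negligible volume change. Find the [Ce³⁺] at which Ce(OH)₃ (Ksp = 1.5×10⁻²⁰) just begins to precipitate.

3.2×10⁻¹⁴ M

Each salt precipitates once Q = Ksp for that salt.
Ce(OH)₃(s) ⇌ Ce³⁺(aq) + 3 OH⁻(aq)
Ksp = [Ce³⁺][OH⁻]^3 = [Ce³⁺](7.8×10⁻³)^3
[Ce³⁺] = 1.5×10⁻²⁰ / (7.8×10⁻³)^3 = 3.2×10⁻¹⁴
[Ce³⁺] = 3.2×10⁻¹⁴ mol L⁻¹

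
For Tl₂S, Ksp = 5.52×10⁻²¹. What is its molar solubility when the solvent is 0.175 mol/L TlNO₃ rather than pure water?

Tl₂S(s) ⇌ 2 Tl⁺(aq) + S²⁻(aq)
With Tl⁺ already at 0.175 mol/L and s small, take [Tl⁺] ≈ 0.175 mol/L and [S²⁻] = s.
Ksp = [Tl⁺]^2[S²⁻] = (0.175)^2s
s = 5.52×10⁻²¹ / (0.175)^2 = 1.80×10⁻¹⁹
s = 1.80×10⁻¹⁹ mol/L

1.80×10⁻¹⁹ M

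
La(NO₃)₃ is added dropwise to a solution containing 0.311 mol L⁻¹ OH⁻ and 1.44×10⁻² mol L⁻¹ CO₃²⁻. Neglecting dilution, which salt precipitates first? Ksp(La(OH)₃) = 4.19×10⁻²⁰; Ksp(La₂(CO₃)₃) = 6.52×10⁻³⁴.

La(OH)₃

Each salt precipitates once Q = Ksp for that salt.
For La(OH)₃: [La³⁺] = (Ksp/[OH⁻]^3) = 1.39×10⁻¹⁸ mol L⁻¹
For La₂(CO₃)₃: [La³⁺] = (Ksp/[CO₃²⁻]^3)^(1/2) = 1.48×10⁻¹⁴ mol L⁻¹
La(OH)₃ requires the lower [La³⁺], so it precipitates first.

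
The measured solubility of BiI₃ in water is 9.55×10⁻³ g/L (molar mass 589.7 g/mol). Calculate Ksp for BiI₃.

Ksp = 1.86×10⁻¹⁸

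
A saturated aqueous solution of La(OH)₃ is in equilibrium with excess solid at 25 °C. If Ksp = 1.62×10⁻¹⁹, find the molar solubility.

8.80×10⁻⁶ M

La(OH)₃(s) ⇌ La³⁺(aq) + 3 OH⁻(aq)
If s mol/L of La(OH)₃ dissolves, [La³⁺] = s and [OH⁻] = 3s.
Ksp = [La³⁺][OH⁻]^3 = s · (3s)^3 = 27s^4
27s^4 = 1.62×10⁻¹⁹  ⇒  s^4 = 6.00×10⁻²¹
s = (6.00×10⁻²¹)^(1/4) = 8.80×10⁻⁶ mol L⁻¹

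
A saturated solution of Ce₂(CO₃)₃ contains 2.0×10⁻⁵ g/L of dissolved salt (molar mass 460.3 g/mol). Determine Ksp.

Ksp = 1.7×10⁻³⁵

Molar solubility s = (2.0×10⁻⁵ g/L) / (460.3 g/mol) = 4.345×10⁻⁸ mol/L
Ce₂(CO₃)₃(s) ⇌ 2 Ce³⁺(aq) + 3 CO₃²⁻(aq)
With molar solubility s: [Ce³⁺] = 2s, [CO₃²⁻] = 3s.
Ksp = [Ce³⁺]^2[CO₃²⁻]^3 = (2s)^2 · (3s)^3 = 108s^5
Ksp = 108 × (4.345×10⁻⁸)^5 = 1.7×10⁻³⁵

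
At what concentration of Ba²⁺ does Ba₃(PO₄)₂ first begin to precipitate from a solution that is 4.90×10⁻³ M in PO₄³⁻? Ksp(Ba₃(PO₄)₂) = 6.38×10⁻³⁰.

6.43×10⁻⁹ M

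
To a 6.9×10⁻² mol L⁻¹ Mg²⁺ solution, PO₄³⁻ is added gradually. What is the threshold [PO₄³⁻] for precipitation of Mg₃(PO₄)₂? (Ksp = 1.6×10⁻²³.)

2.2×10⁻¹⁰ M

Precipitation of each salt begins when its ion product equals Ksp.
Mg₃(PO₄)₂(s) ⇌ 3 Mg²⁺(aq) + 2 PO₄³⁻(aq)
Ksp = [Mg²⁺]^3[PO₄³⁻]^2 = [PO₄³⁻]^2(6.9×10⁻²)^3
[PO₄³⁻]^2 = 1.6×10⁻²³ / (6.9×10⁻²)^3 = 4.9×10⁻²⁰
[PO₄³⁻] = 2.2×10⁻¹⁰ mol L⁻¹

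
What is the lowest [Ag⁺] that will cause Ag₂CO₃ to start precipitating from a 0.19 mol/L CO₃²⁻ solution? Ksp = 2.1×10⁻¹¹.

1.1×10⁻⁵ M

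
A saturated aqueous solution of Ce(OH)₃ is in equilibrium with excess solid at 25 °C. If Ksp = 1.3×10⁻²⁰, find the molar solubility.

4.7×10⁻⁶ M

Ce(OH)₃(s) ⇌ Ce³⁺(aq) + 3 OH⁻(aq)
Let s be the molar solubility. Then [Ce³⁺] = s and [OH⁻] = 3s.
Ksp = [Ce³⁺][OH⁻]^3 = s · (3s)^3 = 27s^4
27s^4 = 1.3×10⁻²⁰  ⇒  s^4 = 4.8×10⁻²²
s = 4.7×10⁻⁶ mol/L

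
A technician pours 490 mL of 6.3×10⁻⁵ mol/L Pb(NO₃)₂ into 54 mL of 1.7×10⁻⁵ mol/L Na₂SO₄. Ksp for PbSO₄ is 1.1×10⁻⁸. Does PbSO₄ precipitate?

The combined volume is 544 mL.
[Pb²⁺] = (6.3×10⁻⁵)(490)/544 = 5.7×10⁻⁵ mol/L
[SO₄²⁻] = (1.7×10⁻⁵)(54)/544 = 1.7×10⁻⁶ mol/L
Q = [Pb²⁺][SO₄²⁻] = 9.6×10⁻¹¹
Q < Ksp (9.6×10⁻¹¹ vs 1.1×10⁻⁸); the solution remains unsaturated and no precipitate forms.

No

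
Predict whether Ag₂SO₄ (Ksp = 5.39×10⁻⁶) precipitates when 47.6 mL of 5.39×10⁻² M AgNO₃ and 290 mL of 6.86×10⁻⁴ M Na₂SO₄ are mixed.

No

The combined volume is 337.6 mL.
[Ag⁺] = (5.39×10⁻²)(47.6)/337.6 = 7.60×10⁻³ M
[SO₄²⁻] = (6.86×10⁻⁴)(290)/337.6 = 5.89×10⁻⁴ M
Q = [Ag⁺]^2[SO₄²⁻] = 3.40×10⁻⁸
Since Q (3.40×10⁻⁸) is less than Ksp (5.39×10⁻⁶), no Ag₂SO₄ precipitates.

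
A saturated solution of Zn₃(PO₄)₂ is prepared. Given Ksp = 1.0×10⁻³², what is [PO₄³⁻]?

3.1×10⁻⁷ M

Zn₃(PO₄)₂(s) ⇌ 3 Zn²⁺(aq) + 2 PO₄³⁻(aq)
For each mole of Zn₃(PO₄)₂ that dissolves per liter, [Zn²⁺] = 3s and [PO₄³⁻] = 2s; let s denote this solubility.
Ksp = [Zn²⁺]^3[PO₄³⁻]^2 = (3s)^3 · (2s)^2 = 108s^5 = 1.0×10⁻³²
s = 1.6×10⁻⁷ M
[PO₄³⁻] = 2s = 3.1×10⁻⁷ M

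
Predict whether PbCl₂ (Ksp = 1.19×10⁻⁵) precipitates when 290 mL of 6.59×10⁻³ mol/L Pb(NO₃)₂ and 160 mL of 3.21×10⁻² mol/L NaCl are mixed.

The combined volume is 450 mL.
[Pb²⁺] = (6.59×10⁻³)(290)/450 = 4.25×10⁻³ mol/L
[Cl⁻] = (3.21×10⁻²)(160)/450 = 1.14×10⁻² mol/L
Q = [Pb²⁺][Cl⁻]^2 = 5.53×10⁻⁷
Since Q (5.53×10⁻⁷) is less than Ksp (1.19×10⁻⁵), no PbCl₂ precipitates.

No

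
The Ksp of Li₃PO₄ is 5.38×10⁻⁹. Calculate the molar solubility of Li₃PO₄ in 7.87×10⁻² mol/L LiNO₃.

Li₃PO₄(s) ⇌ 3 Li⁺(aq) + PO₄³⁻(aq)
Let s be the solubility of Li₃PO₄ here. The common ion gives [Li⁺] ≈ 7.87×10⁻² mol/L, and [PO₄³⁻] = s.
Ksp = [Li⁺]^3[PO₄³⁻] = (7.87×10⁻²)^3s
s = 5.38×10⁻⁹ / (7.87×10⁻²)^3 = 1.10×10⁻⁵
s = 1.10×10⁻⁵ mol/L

1.10×10⁻⁵ M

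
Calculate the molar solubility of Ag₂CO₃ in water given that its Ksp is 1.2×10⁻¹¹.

Ag₂CO₃(s) ⇌ 2 Ag⁺(aq) + CO₃²⁻(aq)
For each mole of Ag₂CO₃ that dissolves per liter, [Ag⁺] = 2s and [CO₃²⁻] = s; let s denote this solubility.
Ksp = [Ag⁺]^2[CO₃²⁻] = (2s)^2 · s = 4s^3
4s^3 = 1.2×10⁻¹¹  ⇒  s^3 = 3.0×10⁻¹²
s = (3.0×10⁻¹²)^(1/3) = 1.4×10⁻⁴ mol L⁻¹

1.4×10⁻⁴ M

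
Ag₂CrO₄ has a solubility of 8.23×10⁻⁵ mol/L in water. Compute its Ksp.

Ksp = 2.23×10⁻¹²

Ag₂CrO₄(s) ⇌ 2 Ag⁺(aq) + CrO₄²⁻(aq)
With molar solubility s: [Ag⁺] = 2s, [CrO₄²⁻] = s.
Ksp = [Ag⁺]^2[CrO₄²⁻] = (2s)^2 · s = 4s^3
Ksp = 4 × (8.23×10⁻⁵)^3 = 2.23×10⁻¹²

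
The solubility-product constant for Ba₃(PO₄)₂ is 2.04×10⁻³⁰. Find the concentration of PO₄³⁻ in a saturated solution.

9.04×10⁻⁷ M

Ba₃(PO₄)₂(s) ⇌ 3 Ba²⁺(aq) + 2 PO₄³⁻(aq)
With molar solubility s: [Ba²⁺] = 3s, [PO₄³⁻] = 2s.
Ksp = [Ba²⁺]^3[PO₄³⁻]^2 = (3s)^3 · (2s)^2 = 108s^5 = 2.04×10⁻³⁰
s = 4.52×10⁻⁷ mol/L
[PO₄³⁻] = 2s = 9.04×10⁻⁷ mol/L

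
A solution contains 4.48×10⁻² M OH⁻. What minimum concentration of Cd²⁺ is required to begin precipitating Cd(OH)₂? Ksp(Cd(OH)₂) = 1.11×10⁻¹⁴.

5.53×10⁻¹² M

Each salt precipitates once Q = Ksp for that salt.
Cd(OH)₂(s) ⇌ Cd²⁺(aq) + 2 OH⁻(aq)
Ksp = [Cd²⁺][OH⁻]^2 = [Cd²⁺](4.48×10⁻²)^2
[Cd²⁺] = 1.11×10⁻¹⁴ / (4.48×10⁻²)^2 = 5.53×10⁻¹²
[Cd²⁺] = 5.53×10⁻¹² M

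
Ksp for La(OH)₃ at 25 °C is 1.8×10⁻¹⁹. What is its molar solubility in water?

La(OH)₃(s) ⇌ La³⁺(aq) + 3 OH⁻(aq)
Let s be the molar solubility. Then [La³⁺] = s and [OH⁻] = 3s.
Ksp = [La³⁺][OH⁻]^3 = s · (3s)^3 = 27s^4
27s^4 = 1.8×10⁻¹⁹  ⇒  s^4 = 6.7×10⁻²¹
s = (6.7×10⁻²¹)^(1/4) = 9.0×10⁻⁶ M

9.0×10⁻⁶ M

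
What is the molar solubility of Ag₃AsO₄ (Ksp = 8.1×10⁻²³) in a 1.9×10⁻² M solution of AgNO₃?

1.2×10⁻¹⁷ M

Ag₃AsO₄(s) ⇌ 3 Ag⁺(aq) + AsO₄³⁻(aq)
Ag⁺ is already present at 1.9×10⁻² M. If s mol/L of Ag₃AsO₄ dissolves, [AsO₄³⁻] = s while [Ag⁺] ≈ 1.9×10⁻² M.
Ksp = [Ag⁺]^3[AsO₄³⁻] = (1.9×10⁻²)^3s
s = 8.1×10⁻²³ / (1.9×10⁻²)^3 = 1.2×10⁻¹⁷
s = 1.2×10⁻¹⁷ M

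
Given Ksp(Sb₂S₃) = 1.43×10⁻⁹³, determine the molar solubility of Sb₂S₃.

1.06×10⁻¹⁹ M

Sb₂S₃(s) ⇌ 2 Sb³⁺(aq) + 3 S²⁻(aq)
For each mole of Sb₂S₃ that dissolves per liter, [Sb³⁺] = 2s and [S²⁻] = 3s; let s denote this solubility.
Ksp = [Sb³⁺]^2[S²⁻]^3 = (2s)^2 · (3s)^3 = 108s^5
108s^5 = 1.43×10⁻⁹³  ⇒  s^5 = 1.32×10⁻⁹⁵
Taking the 5th root, s = 1.06×10⁻¹⁹ mol/L.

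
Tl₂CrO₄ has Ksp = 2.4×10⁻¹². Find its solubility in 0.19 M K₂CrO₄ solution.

Tl₂CrO₄(s) ⇌ 2 Tl⁺(aq) + CrO₄²⁻(aq)
With CrO₄²⁻ already at 0.19 M and s small, take [CrO₄²⁻] ≈ 0.19 M and [Tl⁺] = 2s.
Ksp = [Tl⁺]^2[CrO₄²⁻] = (2s)^2(0.19)
(2s)^2 = 2.4×10⁻¹² / (0.19) = 1.3×10⁻¹¹
s = 1.8×10⁻⁶ M

1.8×10⁻⁶ M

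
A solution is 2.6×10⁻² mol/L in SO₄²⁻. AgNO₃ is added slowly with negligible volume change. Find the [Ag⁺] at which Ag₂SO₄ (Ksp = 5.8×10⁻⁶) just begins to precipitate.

1.5×10⁻² M

Each salt precipitates once Q = Ksp for that salt.
Ag₂SO₄(s) ⇌ 2 Ag⁺(aq) + SO₄²⁻(aq)
Ksp = [Ag⁺]^2[SO₄²⁻] = [Ag⁺]^2(2.6×10⁻²)
[Ag⁺]^2 = 5.8×10⁻⁶ / (2.6×10⁻²) = 2.2×10⁻⁴
[Ag⁺] = 1.5×10⁻² mol/L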